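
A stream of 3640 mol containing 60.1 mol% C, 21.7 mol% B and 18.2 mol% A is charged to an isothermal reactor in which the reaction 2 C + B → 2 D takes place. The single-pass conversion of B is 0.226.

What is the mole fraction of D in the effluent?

0.103

B reacted = 0.226 × 789.9 = 178.5 mol; ν_B = −1, so ξ = 178.5/1 = 178.5 mol.
Outlet amounts (n = n₀ + ν ξ):
  C: 2188 − 2(178.5) = 1831
  B: 789.9 − 1(178.5) = 611.4
  D: 0 + 2(178.5) = 357
  A: 662.5 (inert)
Total out = 3461 mol; y_D = 357 / 3461 = 0.1031.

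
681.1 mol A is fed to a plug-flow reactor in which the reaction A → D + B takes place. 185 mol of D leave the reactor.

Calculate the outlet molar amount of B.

185 mol

For D: n = n₀ + 1ξ → 185 = 0 + 1ξ, giving ξ = 185 mol.
Outlet amounts (n = n₀ + ν ξ):
  A: 681.1 − 1(185) = 496.1
  D: 0 + 1(185) = 185
  B: 0 + 1(185) = 185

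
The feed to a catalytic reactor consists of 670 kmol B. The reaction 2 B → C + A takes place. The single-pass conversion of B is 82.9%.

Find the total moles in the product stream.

B reacted = 0.829 × 670 = 555.4 kmol; ν_B = −2, so ξ = 555.4/2 = 277.7 kmol.
Outlet amounts (n = n₀ + ν ξ):
  B: 670 − 2(277.7) = 114.6
  C: 0 + 1(277.7) = 277.7
  A: 0 + 1(277.7) = 277.7
Total out = 114.6 + 277.7 + 277.7 = 670 kmol.

670 kmol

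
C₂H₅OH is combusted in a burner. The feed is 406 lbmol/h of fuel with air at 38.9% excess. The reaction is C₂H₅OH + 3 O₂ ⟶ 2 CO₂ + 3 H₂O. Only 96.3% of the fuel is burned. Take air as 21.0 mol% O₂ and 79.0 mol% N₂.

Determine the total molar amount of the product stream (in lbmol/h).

Stoichiometric O₂ = 3 × 406 = 1218 lbmol/h; O₂ fed = 1218 × 1.389 = 1692 lbmol/h.
N₂ fed = 1692 × 79/21 = 6364 lbmol/h.
Fuel reacted = 0.963 × 406 → ξ = 391 lbmol/h.
Outlet (n = n₀ + ν ξ):
  C₂H₅OH: 406 − 1(391) = 15.02
  O₂: 1692 − 3(391) = 518.9
  N₂: 6364 (inert)
  CO₂: 0 + 2(391) = 782
  H₂O: 0 + 3(391) = 1173
Total out = 15.02 + 518.9 + 6364 + 782 + 1173 = 8853 lbmol/h.

8850 lbmol/h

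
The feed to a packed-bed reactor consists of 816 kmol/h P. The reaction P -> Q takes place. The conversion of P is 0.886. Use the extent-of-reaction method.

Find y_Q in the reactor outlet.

P reacted = 0.886 × 816 = 723 kmol/h; ν_P = −1, so ξ = 723/1 = 723 kmol/h.
Outlet amounts (n = n₀ + ν ξ):
  P: 816 − 1(723) = 93.02
  Q: 0 + 1(723) = 723
Total out = 816 kmol/h; y_Q = 723 / 816 = 0.886.

0.886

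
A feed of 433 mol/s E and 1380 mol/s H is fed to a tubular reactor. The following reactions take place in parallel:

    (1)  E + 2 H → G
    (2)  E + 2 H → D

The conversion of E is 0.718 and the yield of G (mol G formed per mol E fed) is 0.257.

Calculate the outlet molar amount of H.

Yield of G: 1ξ₁ / 433 = 0.257 → ξ₁ = 111.3 mol/s.
Conversion of E: 1ξ₁ + 1ξ₂ = 0.718 × 433 = 310.9 → ξ₂ = 199.6 mol/s.
Outlet amounts (n = n₀ + Σ ν·ξ):
  E: 433 − 1(111.3) − 1(199.6) = 122.1
  H: 1380 − 2(111.3) − 2(199.6) = 758.2
  G: 0 + 1(111.3) = 111.3
  D: 0 + 1(199.6) = 199.6

758 mol/s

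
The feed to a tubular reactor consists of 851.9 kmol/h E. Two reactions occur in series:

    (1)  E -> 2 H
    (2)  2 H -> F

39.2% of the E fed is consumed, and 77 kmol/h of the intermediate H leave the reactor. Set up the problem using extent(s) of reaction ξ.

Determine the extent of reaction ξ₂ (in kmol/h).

ξ₂ = 295 kmol/h

Conversion of E: E consumed = 1ξ₁ = 0.392 × 851.9 → ξ₁ = 333.9 kmol/h.
H balance: n_H = 0 + 2ξ₁ − 2ξ₂ = 77 → ξ₂ = (2·333.9 − 77)/2 = 295.4 kmol/h.
Outlet amounts (n = n₀ + Σ ν·ξ):
  E: 851.9 − 1(333.9) = 518
  H: 0 + 2(333.9) − 2(295.4) = 77
  F: 0 + 1(295.4) = 295.4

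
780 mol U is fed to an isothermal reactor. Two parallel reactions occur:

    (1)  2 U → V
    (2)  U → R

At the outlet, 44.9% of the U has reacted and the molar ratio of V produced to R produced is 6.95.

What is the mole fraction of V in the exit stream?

0.265

Conversion of U: U consumed = 0.449 × 780 = 350.2 mol = 2ξ₁ + 1ξ₂.
Selectivity: 1ξ₁ / (1ξ₂) = 6.95 → ξ₁ = 6.95 ξ₂.
Substitute: (2·6.95 + 1) ξ₂ = 350.2 → ξ₂ = 23.5 mol, ξ₁ = 163.4 mol.
Outlet amounts (n = n₀ + Σ ν·ξ):
  U: 780 − 2(163.4) − 1(23.5) = 429.8
  V: 0 + 1(163.4) = 163.4
  R: 0 + 1(23.5) = 23.5
Total out = 616.6 mol; y_V = 163.4 / 616.6 = 0.2649.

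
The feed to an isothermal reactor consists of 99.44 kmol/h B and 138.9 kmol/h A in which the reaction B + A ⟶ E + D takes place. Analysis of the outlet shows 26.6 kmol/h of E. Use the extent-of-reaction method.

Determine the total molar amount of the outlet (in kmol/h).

For E: n = n₀ + 1ξ → 26.6 = 0 + 1ξ, giving ξ = 26.6 kmol/h.
Outlet amounts (n = n₀ + ν ξ):
  B: 99.44 − 1(26.6) = 72.84
  A: 138.9 − 1(26.6) = 112.3
  E: 0 + 1(26.6) = 26.6
  D: 0 + 1(26.6) = 26.6
Total out = 72.84 + 112.3 + 26.6 + 26.6 = 238.3 kmol/h.

238 kmol/h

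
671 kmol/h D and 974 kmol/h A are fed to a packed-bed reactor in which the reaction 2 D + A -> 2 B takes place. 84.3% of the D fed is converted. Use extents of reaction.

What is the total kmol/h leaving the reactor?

1360 kmol/h

D reacted = 0.843 × 671 = 565.7 kmol/h; ν_D = −2, so ξ = 565.7/2 = 282.8 kmol/h.
Outlet amounts (n = n₀ + ν ξ):
  D: 671 − 2(282.8) = 105.3
  A: 974 − 1(282.8) = 691.2
  B: 0 + 2(282.8) = 565.7
Total out = 105.3 + 691.2 + 565.7 = 1362 kmol/h.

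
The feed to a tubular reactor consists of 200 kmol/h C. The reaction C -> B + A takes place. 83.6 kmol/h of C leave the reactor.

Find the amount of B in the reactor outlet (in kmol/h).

116 kmol/h

For C: n = n₀ − 1ξ → 83.6 = 200 − 1ξ, giving ξ = 116.4 kmol/h.
Outlet amounts (n = n₀ + ν ξ):
  C: 200 − 1(116.4) = 83.6
  B: 0 + 1(116.4) = 116.4
  A: 0 + 1(116.4) = 116.4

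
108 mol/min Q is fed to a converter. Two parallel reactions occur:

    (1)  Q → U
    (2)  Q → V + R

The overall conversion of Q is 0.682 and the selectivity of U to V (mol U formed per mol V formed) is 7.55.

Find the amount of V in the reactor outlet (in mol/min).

8.61 mol/min

Conversion of Q: Q consumed = 0.682 × 108 = 73.66 mol/min = 1ξ₁ + 1ξ₂.
Selectivity: 1ξ₁ / (1ξ₂) = 7.55 → ξ₁ = 7.55 ξ₂.
Substitute: (1·7.55 + 1) ξ₂ = 73.66 → ξ₂ = 8.615 mol/min, ξ₁ = 65.04 mol/min.
Outlet amounts (n = n₀ + Σ ν·ξ):
  Q: 108 − 1(65.04) − 1(8.615) = 34.34
  U: 0 + 1(65.04) = 65.04
  V: 0 + 1(8.615) = 8.615
  R: 0 + 1(8.615) = 8.615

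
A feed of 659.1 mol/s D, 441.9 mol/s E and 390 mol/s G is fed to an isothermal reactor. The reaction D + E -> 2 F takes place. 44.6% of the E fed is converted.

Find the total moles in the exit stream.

E reacted = 0.446 × 441.9 = 197.1 mol/s; ν_E = −1, so ξ = 197.1/1 = 197.1 mol/s.
Outlet amounts (n = n₀ + ν ξ):
  D: 659.1 − 1(197.1) = 462
  E: 441.9 − 1(197.1) = 244.8
  F: 0 + 2(197.1) = 394.2
  G: 390 (inert)
Total out = 462 + 244.8 + 394.2 + 390 = 1491 mol/s.

1490 mol/s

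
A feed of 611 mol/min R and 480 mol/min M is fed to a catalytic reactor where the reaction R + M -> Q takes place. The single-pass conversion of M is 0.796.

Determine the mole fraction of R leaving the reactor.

M reacted = 0.796 × 480 = 382.1 mol/min; ν_M = −1, so ξ = 382.1/1 = 382.1 mol/min.
Outlet amounts (n = n₀ + ν ξ):
  R: 611 − 1(382.1) = 228.9
  M: 480 − 1(382.1) = 97.92
  Q: 0 + 1(382.1) = 382.1
Total out = 708.9 mol/min; y_R = 228.9 / 708.9 = 0.3229.

0.323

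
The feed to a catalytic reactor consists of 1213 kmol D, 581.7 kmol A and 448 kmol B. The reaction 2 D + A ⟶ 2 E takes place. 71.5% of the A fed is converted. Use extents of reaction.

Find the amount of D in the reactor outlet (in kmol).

A reacted = 0.715 × 581.7 = 415.9 kmol; ν_A = −1, so ξ = 415.9/1 = 415.9 kmol.
Outlet amounts (n = n₀ + ν ξ):
  D: 1213 − 2(415.9) = 381.2
  A: 581.7 − 1(415.9) = 165.8
  E: 0 + 2(415.9) = 831.8
  B: 448 (inert)

381 kmol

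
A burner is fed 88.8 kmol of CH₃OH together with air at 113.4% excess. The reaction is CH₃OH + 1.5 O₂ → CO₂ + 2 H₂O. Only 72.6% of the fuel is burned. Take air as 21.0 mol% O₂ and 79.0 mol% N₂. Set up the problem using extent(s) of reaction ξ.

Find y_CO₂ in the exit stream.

0.0437

Stoichiometric O₂ = 1.5 × 88.8 = 133.2 kmol; O₂ fed = 133.2 × 2.134 = 284.2 kmol.
N₂ fed = 284.2 × 79/21 = 1069 kmol.
Fuel reacted = 0.726 × 88.8 → ξ = 64.47 kmol.
Outlet (n = n₀ + ν ξ):
  CH₃OH: 88.8 − 1(64.47) = 24.33
  O₂: 284.2 − 1.5(64.47) = 187.5
  N₂: 1069 (inert)
  CO₂: 0 + 1(64.47) = 64.47
  H₂O: 0 + 2(64.47) = 128.9
Total out = 1475 kmol; y_CO₂ = 64.47 / 1475 = 0.04372.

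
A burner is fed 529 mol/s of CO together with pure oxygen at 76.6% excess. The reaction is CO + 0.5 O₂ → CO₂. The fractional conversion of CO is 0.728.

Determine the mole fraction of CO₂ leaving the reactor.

Stoichiometric O₂ = 0.5 × 529 = 264.5 mol/s; O₂ fed = 264.5 × 1.766 = 467.1 mol/s.
Fuel reacted = 0.728 × 529 → ξ = 385.1 mol/s.
Outlet (n = n₀ + ν ξ):
  CO: 529 − 1(385.1) = 143.9
  O₂: 467.1 − 0.5(385.1) = 274.6
  CO₂: 0 + 1(385.1) = 385.1
Total out = 803.6 mol/s; y_CO₂ = 385.1 / 803.6 = 0.4793.

0.479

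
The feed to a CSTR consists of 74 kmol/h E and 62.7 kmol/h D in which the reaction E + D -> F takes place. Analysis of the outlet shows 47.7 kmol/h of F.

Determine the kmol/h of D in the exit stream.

For F: n = n₀ + 1ξ → 47.7 = 0 + 1ξ, giving ξ = 47.7 kmol/h.
Outlet amounts (n = n₀ + ν ξ):
  E: 74 − 1(47.7) = 26.3
  D: 62.7 − 1(47.7) = 15
  F: 0 + 1(47.7) = 47.7

15 kmol/h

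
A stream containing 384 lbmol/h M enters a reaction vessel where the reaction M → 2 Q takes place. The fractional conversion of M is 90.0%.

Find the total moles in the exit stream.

730 lbmol/h

M reacted = 0.9 × 384 = 345.6 lbmol/h; ν_M = −1, so ξ = 345.6/1 = 345.6 lbmol/h.
Outlet amounts (n = n₀ + ν ξ):
  M: 384 − 1(345.6) = 38.4
  Q: 0 + 2(345.6) = 691.2
Total out = 38.4 + 691.2 = 729.6 lbmol/h.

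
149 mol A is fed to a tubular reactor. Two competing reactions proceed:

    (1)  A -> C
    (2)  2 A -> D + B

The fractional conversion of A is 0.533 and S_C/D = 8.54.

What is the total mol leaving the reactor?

149 mol

Conversion of A: A consumed = 0.533 × 149 = 79.42 mol = 1ξ₁ + 2ξ₂.
Selectivity: 1ξ₁ / (1ξ₂) = 8.54 → ξ₁ = 8.54 ξ₂.
Substitute: (1·8.54 + 2) ξ₂ = 79.42 → ξ₂ = 7.535 mol, ξ₁ = 64.35 mol.
Outlet amounts (n = n₀ + Σ ν·ξ):
  A: 149 − 1(64.35) − 2(7.535) = 69.58
  C: 0 + 1(64.35) = 64.35
  D: 0 + 1(7.535) = 7.535
  B: 0 + 1(7.535) = 7.535
Total out = 69.58 + 64.35 + 7.535 + 7.535 = 149 mol.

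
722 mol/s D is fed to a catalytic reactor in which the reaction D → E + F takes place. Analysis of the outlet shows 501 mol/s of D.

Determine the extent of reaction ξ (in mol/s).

ξ = 221 mol/s

For D: n = n₀ − 1ξ → 501 = 722 − 1ξ, giving ξ = 221 mol/s.
Outlet amounts (n = n₀ + ν ξ):
  D: 722 − 1(221) = 501
  E: 0 + 1(221) = 221
  F: 0 + 1(221) = 221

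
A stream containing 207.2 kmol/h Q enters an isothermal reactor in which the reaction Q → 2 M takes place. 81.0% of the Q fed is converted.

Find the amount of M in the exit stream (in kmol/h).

Q reacted = 0.81 × 207.2 = 167.8 kmol/h; ν_Q = −1, so ξ = 167.8/1 = 167.8 kmol/h.
Outlet amounts (n = n₀ + ν ξ):
  Q: 207.2 − 1(167.8) = 39.37
  M: 0 + 2(167.8) = 335.7

336 kmol/h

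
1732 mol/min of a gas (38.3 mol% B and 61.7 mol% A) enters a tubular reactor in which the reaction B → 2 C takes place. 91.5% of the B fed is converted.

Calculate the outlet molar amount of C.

B reacted = 0.915 × 663.4 = 607 mol/min; ν_B = −1, so ξ = 607/1 = 607 mol/min.
Outlet amounts (n = n₀ + ν ξ):
  B: 663.4 − 1(607) = 56.39
  C: 0 + 2(607) = 1214
  A: 1069 (inert)

1210 mol/min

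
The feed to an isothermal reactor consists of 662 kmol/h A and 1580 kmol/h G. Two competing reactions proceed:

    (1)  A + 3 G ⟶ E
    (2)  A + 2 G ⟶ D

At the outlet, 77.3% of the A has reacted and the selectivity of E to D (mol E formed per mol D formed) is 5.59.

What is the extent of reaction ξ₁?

ξ₁ = 434 kmol/h

Conversion of A: A consumed = 0.773 × 662 = 511.7 kmol/h = 1ξ₁ + 1ξ₂.
Selectivity: 1ξ₁ / (1ξ₂) = 5.59 → ξ₁ = 5.59 ξ₂.
Substitute: (1·5.59 + 1) ξ₂ = 511.7 → ξ₂ = 77.65 kmol/h, ξ₁ = 434.1 kmol/h.
Outlet amounts (n = n₀ + Σ ν·ξ):
  A: 662 − 1(434.1) − 1(77.65) = 150.3
  G: 1580 − 3(434.1) − 2(77.65) = 122.5
  E: 0 + 1(434.1) = 434.1
  D: 0 + 1(77.65) = 77.65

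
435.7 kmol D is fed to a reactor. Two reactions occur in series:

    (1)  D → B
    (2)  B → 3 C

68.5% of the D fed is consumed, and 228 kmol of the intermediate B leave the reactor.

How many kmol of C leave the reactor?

211 kmol

Conversion of D: D consumed = 1ξ₁ = 0.685 × 435.7 → ξ₁ = 298.5 kmol.
B balance: n_B = 0 + 1ξ₁ − 1ξ₂ = 228 → ξ₂ = (1·298.5 − 228)/1 = 70.45 kmol.
Outlet amounts (n = n₀ + Σ ν·ξ):
  D: 435.7 − 1(298.5) = 137.2
  B: 0 + 1(298.5) − 1(70.45) = 228
  C: 0 + 3(70.45) = 211.4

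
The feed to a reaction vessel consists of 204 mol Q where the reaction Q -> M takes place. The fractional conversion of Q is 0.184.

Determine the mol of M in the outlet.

Q reacted = 0.184 × 204 = 37.54 mol; ν_Q = −1, so ξ = 37.54/1 = 37.54 mol.
Outlet amounts (n = n₀ + ν ξ):
  Q: 204 − 1(37.54) = 166.5
  M: 0 + 1(37.54) = 37.54

37.5 mol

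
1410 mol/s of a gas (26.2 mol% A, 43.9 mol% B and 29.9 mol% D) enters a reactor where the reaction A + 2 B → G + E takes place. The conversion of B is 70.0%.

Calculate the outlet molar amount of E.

B reacted = 0.7 × 619 = 433.3 mol/s; ν_B = −2, so ξ = 433.3/2 = 216.6 mol/s.
Outlet amounts (n = n₀ + ν ξ):
  A: 369.4 − 1(216.6) = 152.8
  B: 619 − 2(216.6) = 185.7
  G: 0 + 1(216.6) = 216.6
  E: 0 + 1(216.6) = 216.6
  D: 421.6 (inert)

217 mol/s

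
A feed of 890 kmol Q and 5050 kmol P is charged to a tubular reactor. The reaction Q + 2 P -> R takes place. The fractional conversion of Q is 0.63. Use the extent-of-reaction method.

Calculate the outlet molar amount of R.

561 kmol

Q reacted = 0.63 × 890 = 560.7 kmol; ν_Q = −1, so ξ = 560.7/1 = 560.7 kmol.
Outlet amounts (n = n₀ + ν ξ):
  Q: 890 − 1(560.7) = 329.3
  P: 5050 − 2(560.7) = 3929
  R: 0 + 1(560.7) = 560.7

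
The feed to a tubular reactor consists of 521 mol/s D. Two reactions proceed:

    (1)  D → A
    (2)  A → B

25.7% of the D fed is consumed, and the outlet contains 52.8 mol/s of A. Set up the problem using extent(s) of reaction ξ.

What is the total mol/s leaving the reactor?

521 mol/s

Conversion of D: D consumed = 1ξ₁ = 0.257 × 521 → ξ₁ = 133.9 mol/s.
A balance: n_A = 0 + 1ξ₁ − 1ξ₂ = 52.8 → ξ₂ = (1·133.9 − 52.8)/1 = 81.1 mol/s.
Outlet amounts (n = n₀ + Σ ν·ξ):
  D: 521 − 1(133.9) = 387.1
  A: 0 + 1(133.9) − 1(81.1) = 52.8
  B: 0 + 1(81.1) = 81.1
Total out = 387.1 + 52.8 + 81.1 = 521 mol/s.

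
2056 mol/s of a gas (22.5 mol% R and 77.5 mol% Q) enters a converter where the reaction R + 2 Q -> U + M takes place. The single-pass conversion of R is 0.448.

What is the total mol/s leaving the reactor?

1850 mol/s

R reacted = 0.448 × 462.6 = 207.2 mol/s; ν_R = −1, so ξ = 207.2/1 = 207.2 mol/s.
Outlet amounts (n = n₀ + ν ξ):
  R: 462.6 − 1(207.2) = 255.4
  Q: 1593 − 2(207.2) = 1179
  U: 0 + 1(207.2) = 207.2
  M: 0 + 1(207.2) = 207.2
Total out = 255.4 + 1179 + 207.2 + 207.2 = 1849 mol/s.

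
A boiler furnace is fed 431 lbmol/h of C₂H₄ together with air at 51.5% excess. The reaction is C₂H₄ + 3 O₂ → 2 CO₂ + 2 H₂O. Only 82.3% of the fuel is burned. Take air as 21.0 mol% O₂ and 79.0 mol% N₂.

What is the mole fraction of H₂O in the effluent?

0.0727

Stoichiometric O₂ = 3 × 431 = 1293 lbmol/h; O₂ fed = 1293 × 1.515 = 1959 lbmol/h.
N₂ fed = 1959 × 79/21 = 7369 lbmol/h.
Fuel reacted = 0.823 × 431 → ξ = 354.7 lbmol/h.
Outlet (n = n₀ + ν ξ):
  C₂H₄: 431 − 1(354.7) = 76.29
  O₂: 1959 − 3(354.7) = 894.8
  N₂: 7369 (inert)
  CO₂: 0 + 2(354.7) = 709.4
  H₂O: 0 + 2(354.7) = 709.4
Total out = 9759 lbmol/h; y_H₂O = 709.4 / 9759 = 0.07269.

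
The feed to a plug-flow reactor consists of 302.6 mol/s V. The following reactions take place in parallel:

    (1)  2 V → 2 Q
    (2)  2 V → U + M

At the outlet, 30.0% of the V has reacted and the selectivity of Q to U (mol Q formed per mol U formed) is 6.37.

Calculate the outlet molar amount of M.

10.8 mol/s

Conversion of V: V consumed = 0.3 × 302.6 = 90.78 mol/s = 2ξ₁ + 2ξ₂.
Selectivity: 2ξ₁ / (1ξ₂) = 6.37 → ξ₁ = 3.185 ξ₂.
Substitute: (2·3.185 + 2) ξ₂ = 90.78 → ξ₂ = 10.85 mol/s, ξ₁ = 34.54 mol/s.
Outlet amounts (n = n₀ + Σ ν·ξ):
  V: 302.6 − 2(34.54) − 2(10.85) = 211.8
  Q: 0 + 2(34.54) = 69.09
  U: 0 + 1(10.85) = 10.85
  M: 0 + 1(10.85) = 10.85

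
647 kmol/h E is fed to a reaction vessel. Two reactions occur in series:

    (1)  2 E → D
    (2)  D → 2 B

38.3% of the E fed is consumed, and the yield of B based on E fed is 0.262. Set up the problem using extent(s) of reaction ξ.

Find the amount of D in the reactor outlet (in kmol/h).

Conversion of E: E consumed = 2ξ₁ = 0.383 × 647 → ξ₁ = 123.9 kmol/h.
Yield of B: 2ξ₂ / 647 = 0.262 → ξ₂ = 84.76 kmol/h.
Outlet amounts (n = n₀ + Σ ν·ξ):
  E: 647 − 2(123.9) = 399.2
  D: 0 + 1(123.9) − 1(84.76) = 39.14
  B: 0 + 2(84.76) = 169.5

39.1 kmol/h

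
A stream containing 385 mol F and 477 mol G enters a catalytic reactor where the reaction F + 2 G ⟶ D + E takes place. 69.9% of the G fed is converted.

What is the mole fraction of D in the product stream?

0.24

G reacted = 0.699 × 477 = 333.4 mol; ν_G = −2, so ξ = 333.4/2 = 166.7 mol.
Outlet amounts (n = n₀ + ν ξ):
  F: 385 − 1(166.7) = 218.3
  G: 477 − 2(166.7) = 143.6
  D: 0 + 1(166.7) = 166.7
  E: 0 + 1(166.7) = 166.7
Total out = 695.3 mol; y_D = 166.7 / 695.3 = 0.2398.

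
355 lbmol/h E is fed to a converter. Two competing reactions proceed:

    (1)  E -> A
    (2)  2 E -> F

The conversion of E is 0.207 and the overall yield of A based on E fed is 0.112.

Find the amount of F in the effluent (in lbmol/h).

Yield of A: 1ξ₁ / 355 = 0.112 → ξ₁ = 39.76 lbmol/h.
Conversion of E: 1ξ₁ + 2ξ₂ = 0.207 × 355 = 73.48 → ξ₂ = 16.86 lbmol/h.
Outlet amounts (n = n₀ + Σ ν·ξ):
  E: 355 − 1(39.76) − 2(16.86) = 281.5
  A: 0 + 1(39.76) = 39.76
  F: 0 + 1(16.86) = 16.86

16.9 lbmol/h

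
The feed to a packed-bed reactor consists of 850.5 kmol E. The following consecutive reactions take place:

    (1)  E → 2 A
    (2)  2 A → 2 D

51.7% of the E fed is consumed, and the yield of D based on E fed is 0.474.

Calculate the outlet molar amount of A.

476 kmol

Conversion of E: E consumed = 1ξ₁ = 0.517 × 850.5 → ξ₁ = 439.7 kmol.
Yield of D: 2ξ₂ / 850.5 = 0.474 → ξ₂ = 201.6 kmol.
Outlet amounts (n = n₀ + Σ ν·ξ):
  E: 850.5 − 1(439.7) = 410.8
  A: 0 + 2(439.7) − 2(201.6) = 476.3
  D: 0 + 2(201.6) = 403.1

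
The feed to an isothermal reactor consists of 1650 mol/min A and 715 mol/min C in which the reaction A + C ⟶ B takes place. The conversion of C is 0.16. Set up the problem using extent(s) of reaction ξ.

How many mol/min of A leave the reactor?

C reacted = 0.16 × 715 = 114.4 mol/min; ν_C = −1, so ξ = 114.4/1 = 114.4 mol/min.
Outlet amounts (n = n₀ + ν ξ):
  A: 1650 − 1(114.4) = 1536
  C: 715 − 1(114.4) = 600.6
  B: 0 + 1(114.4) = 114.4

1540 mol/min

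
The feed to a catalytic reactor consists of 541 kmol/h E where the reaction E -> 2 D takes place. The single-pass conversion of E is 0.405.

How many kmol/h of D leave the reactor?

E reacted = 0.405 × 541 = 219.1 kmol/h; ν_E = −1, so ξ = 219.1/1 = 219.1 kmol/h.
Outlet amounts (n = n₀ + ν ξ):
  E: 541 − 1(219.1) = 321.9
  D: 0 + 2(219.1) = 438.2

438 kmol/h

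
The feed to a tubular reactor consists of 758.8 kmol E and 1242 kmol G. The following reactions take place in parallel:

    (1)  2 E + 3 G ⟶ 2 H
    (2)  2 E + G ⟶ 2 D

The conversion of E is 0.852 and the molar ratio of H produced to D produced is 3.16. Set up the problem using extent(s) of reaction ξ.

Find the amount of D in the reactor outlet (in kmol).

Conversion of E: E consumed = 0.852 × 758.8 = 646.5 kmol = 2ξ₁ + 2ξ₂.
Selectivity: 2ξ₁ / (2ξ₂) = 3.16 → ξ₁ = 3.16 ξ₂.
Substitute: (2·3.16 + 2) ξ₂ = 646.5 → ξ₂ = 77.7 kmol, ξ₁ = 245.5 kmol.
Outlet amounts (n = n₀ + Σ ν·ξ):
  E: 758.8 − 2(245.5) − 2(77.7) = 112.3
  G: 1242 − 3(245.5) − 1(77.7) = 427.7
  H: 0 + 2(245.5) = 491.1
  D: 0 + 2(77.7) = 155.4

155 kmol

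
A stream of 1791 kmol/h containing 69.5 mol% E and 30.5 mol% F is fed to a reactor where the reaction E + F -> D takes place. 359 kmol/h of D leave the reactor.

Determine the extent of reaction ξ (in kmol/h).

ξ = 359 kmol/h

For D: n = n₀ + 1ξ → 359 = 0 + 1ξ, giving ξ = 359 kmol/h.
Outlet amounts (n = n₀ + ν ξ):
  E: 1245 − 1(359) = 885.7
  F: 546.3 − 1(359) = 187.3
  D: 0 + 1(359) = 359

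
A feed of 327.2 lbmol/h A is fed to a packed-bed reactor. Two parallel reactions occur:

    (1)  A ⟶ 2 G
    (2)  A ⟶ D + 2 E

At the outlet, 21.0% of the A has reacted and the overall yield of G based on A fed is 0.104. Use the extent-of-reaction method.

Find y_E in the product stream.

Yield of G: 2ξ₁ / 327.2 = 0.104 → ξ₁ = 17.01 lbmol/h.
Conversion of A: 1ξ₁ + 1ξ₂ = 0.21 × 327.2 = 68.71 → ξ₂ = 51.7 lbmol/h.
Outlet amounts (n = n₀ + Σ ν·ξ):
  A: 327.2 − 1(17.01) − 1(51.7) = 258.5
  G: 0 + 2(17.01) = 34.03
  D: 0 + 1(51.7) = 51.7
  E: 0 + 2(51.7) = 103.4
Total out = 447.6 lbmol/h; y_E = 103.4 / 447.6 = 0.231.

0.231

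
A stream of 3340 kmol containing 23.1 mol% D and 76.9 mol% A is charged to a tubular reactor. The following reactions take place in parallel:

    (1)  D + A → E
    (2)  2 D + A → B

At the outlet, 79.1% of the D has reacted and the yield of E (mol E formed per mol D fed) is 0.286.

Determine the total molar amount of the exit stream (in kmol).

2730 kmol

Yield of E: 1ξ₁ / 771.5 = 0.286 → ξ₁ = 220.7 kmol.
Conversion of D: 1ξ₁ + 2ξ₂ = 0.791 × 771.5 = 610.3 → ξ₂ = 194.8 kmol.
Outlet amounts (n = n₀ + Σ ν·ξ):
  D: 771.5 − 1(220.7) − 2(194.8) = 161.3
  A: 2568 − 1(220.7) − 1(194.8) = 2153
  E: 0 + 1(220.7) = 220.7
  B: 0 + 1(194.8) = 194.8
Total out = 161.3 + 2153 + 220.7 + 194.8 = 2730 kmol.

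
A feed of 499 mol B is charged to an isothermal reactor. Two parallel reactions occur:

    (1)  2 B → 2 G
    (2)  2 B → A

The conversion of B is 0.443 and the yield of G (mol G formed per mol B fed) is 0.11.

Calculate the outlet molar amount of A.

Yield of G: 2ξ₁ / 499 = 0.11 → ξ₁ = 27.45 mol.
Conversion of B: 2ξ₁ + 2ξ₂ = 0.443 × 499 = 221.1 → ξ₂ = 83.08 mol.
Outlet amounts (n = n₀ + Σ ν·ξ):
  B: 499 − 2(27.45) − 2(83.08) = 277.9
  G: 0 + 2(27.45) = 54.89
  A: 0 + 1(83.08) = 83.08

83.1 mol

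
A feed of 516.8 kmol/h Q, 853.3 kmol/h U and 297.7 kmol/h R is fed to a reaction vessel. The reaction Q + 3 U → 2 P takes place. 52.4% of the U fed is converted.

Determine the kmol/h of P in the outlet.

298 kmol/h

U reacted = 0.524 × 853.3 = 447.1 kmol/h; ν_U = −3, so ξ = 447.1/3 = 149 kmol/h.
Outlet amounts (n = n₀ + ν ξ):
  Q: 516.8 − 1(149) = 367.8
  U: 853.3 − 3(149) = 406.2
  P: 0 + 2(149) = 298.1
  R: 297.7 (inert)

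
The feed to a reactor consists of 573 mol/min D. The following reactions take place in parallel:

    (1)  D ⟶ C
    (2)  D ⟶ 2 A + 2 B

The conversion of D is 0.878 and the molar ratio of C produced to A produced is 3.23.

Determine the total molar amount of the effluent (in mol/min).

Conversion of D: D consumed = 0.878 × 573 = 503.1 mol/min = 1ξ₁ + 1ξ₂.
Selectivity: 1ξ₁ / (2ξ₂) = 3.23 → ξ₁ = 6.46 ξ₂.
Substitute: (1·6.46 + 1) ξ₂ = 503.1 → ξ₂ = 67.44 mol/min, ξ₁ = 435.7 mol/min.
Outlet amounts (n = n₀ + Σ ν·ξ):
  D: 573 − 1(435.7) − 1(67.44) = 69.91
  C: 0 + 1(435.7) = 435.7
  A: 0 + 2(67.44) = 134.9
  B: 0 + 2(67.44) = 134.9
Total out = 69.91 + 435.7 + 134.9 + 134.9 = 775.3 mol/min.

775 mol/min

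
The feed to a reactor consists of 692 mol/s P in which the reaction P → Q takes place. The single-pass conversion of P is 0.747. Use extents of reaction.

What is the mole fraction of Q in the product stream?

0.747

P reacted = 0.747 × 692 = 516.9 mol/s; ν_P = −1, so ξ = 516.9/1 = 516.9 mol/s.
Outlet amounts (n = n₀ + ν ξ):
  P: 692 − 1(516.9) = 175.1
  Q: 0 + 1(516.9) = 516.9
Total out = 692 mol/s; y_Q = 516.9 / 692 = 0.747.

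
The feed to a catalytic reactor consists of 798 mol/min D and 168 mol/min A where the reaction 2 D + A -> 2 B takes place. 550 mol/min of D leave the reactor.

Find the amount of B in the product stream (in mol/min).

248 mol/min

For D: n = n₀ − 2ξ → 550 = 798 − 2ξ, giving ξ = 124 mol/min.
Outlet amounts (n = n₀ + ν ξ):
  D: 798 − 2(124) = 550
  A: 168 − 1(124) = 44
  B: 0 + 2(124) = 248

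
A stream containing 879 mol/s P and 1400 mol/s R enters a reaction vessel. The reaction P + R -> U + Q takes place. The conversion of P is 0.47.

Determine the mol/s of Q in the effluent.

P reacted = 0.47 × 879 = 413.1 mol/s; ν_P = −1, so ξ = 413.1/1 = 413.1 mol/s.
Outlet amounts (n = n₀ + ν ξ):
  P: 879 − 1(413.1) = 465.9
  R: 1400 − 1(413.1) = 986.9
  U: 0 + 1(413.1) = 413.1
  Q: 0 + 1(413.1) = 413.1

413 mol/s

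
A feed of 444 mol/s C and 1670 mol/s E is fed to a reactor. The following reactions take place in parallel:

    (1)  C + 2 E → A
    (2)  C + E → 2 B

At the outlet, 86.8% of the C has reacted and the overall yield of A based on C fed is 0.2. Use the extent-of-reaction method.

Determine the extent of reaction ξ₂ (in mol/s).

Yield of A: 1ξ₁ / 444 = 0.2 → ξ₁ = 88.8 mol/s.
Conversion of C: 1ξ₁ + 1ξ₂ = 0.868 × 444 = 385.4 → ξ₂ = 296.6 mol/s.
Outlet amounts (n = n₀ + Σ ν·ξ):
  C: 444 − 1(88.8) − 1(296.6) = 58.61
  E: 1670 − 2(88.8) − 1(296.6) = 1196
  A: 0 + 1(88.8) = 88.8
  B: 0 + 2(296.6) = 593.2

ξ₂ = 297 mol/s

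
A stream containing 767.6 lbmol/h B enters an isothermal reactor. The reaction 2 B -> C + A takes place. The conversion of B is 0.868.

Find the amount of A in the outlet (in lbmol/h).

B reacted = 0.868 × 767.6 = 666.3 lbmol/h; ν_B = −2, so ξ = 666.3/2 = 333.1 lbmol/h.
Outlet amounts (n = n₀ + ν ξ):
  B: 767.6 − 2(333.1) = 101.3
  C: 0 + 1(333.1) = 333.1
  A: 0 + 1(333.1) = 333.1

333 lbmol/h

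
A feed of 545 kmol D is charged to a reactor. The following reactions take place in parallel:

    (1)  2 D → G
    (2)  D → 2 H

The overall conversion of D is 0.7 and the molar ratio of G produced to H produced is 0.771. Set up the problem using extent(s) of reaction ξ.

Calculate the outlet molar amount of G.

144 kmol

Conversion of D: D consumed = 0.7 × 545 = 381.5 kmol = 2ξ₁ + 1ξ₂.
Selectivity: 1ξ₁ / (2ξ₂) = 0.771 → ξ₁ = 1.542 ξ₂.
Substitute: (2·1.542 + 1) ξ₂ = 381.5 → ξ₂ = 93.41 kmol, ξ₁ = 144 kmol.
Outlet amounts (n = n₀ + Σ ν·ξ):
  D: 545 − 2(144) − 1(93.41) = 163.5
  G: 0 + 1(144) = 144
  H: 0 + 2(93.41) = 186.8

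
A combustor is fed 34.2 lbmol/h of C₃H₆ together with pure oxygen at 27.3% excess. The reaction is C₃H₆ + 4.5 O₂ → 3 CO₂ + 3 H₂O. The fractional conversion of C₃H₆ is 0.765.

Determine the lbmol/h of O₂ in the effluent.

Stoichiometric O₂ = 4.5 × 34.2 = 153.9 lbmol/h; O₂ fed = 153.9 × 1.273 = 195.9 lbmol/h.
Fuel reacted = 0.765 × 34.2 → ξ = 26.16 lbmol/h.
Outlet (n = n₀ + ν ξ):
  C₃H₆: 34.2 − 1(26.16) = 8.037
  O₂: 195.9 − 4.5(26.16) = 78.18
  CO₂: 0 + 3(26.16) = 78.49
  H₂O: 0 + 3(26.16) = 78.49

78.2 lbmol/h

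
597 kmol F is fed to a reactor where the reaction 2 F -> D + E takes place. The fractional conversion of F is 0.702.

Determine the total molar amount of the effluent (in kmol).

597 kmol

F reacted = 0.702 × 597 = 419.1 kmol; ν_F = −2, so ξ = 419.1/2 = 209.5 kmol.
Outlet amounts (n = n₀ + ν ξ):
  F: 597 − 2(209.5) = 177.9
  D: 0 + 1(209.5) = 209.5
  E: 0 + 1(209.5) = 209.5
Total out = 177.9 + 209.5 + 209.5 = 597 kmol.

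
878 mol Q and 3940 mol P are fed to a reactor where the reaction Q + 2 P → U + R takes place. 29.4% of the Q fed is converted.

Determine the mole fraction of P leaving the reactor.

Q reacted = 0.294 × 878 = 258.1 mol; ν_Q = −1, so ξ = 258.1/1 = 258.1 mol.
Outlet amounts (n = n₀ + ν ξ):
  Q: 878 − 1(258.1) = 619.9
  P: 3940 − 2(258.1) = 3424
  U: 0 + 1(258.1) = 258.1
  R: 0 + 1(258.1) = 258.1
Total out = 4560 mol; y_P = 3424 / 4560 = 0.7508.

0.751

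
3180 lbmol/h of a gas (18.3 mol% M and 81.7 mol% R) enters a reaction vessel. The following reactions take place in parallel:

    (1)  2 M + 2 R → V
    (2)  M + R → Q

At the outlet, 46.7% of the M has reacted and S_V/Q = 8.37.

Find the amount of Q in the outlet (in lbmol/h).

Conversion of M: M consumed = 0.467 × 581.9 = 271.8 lbmol/h = 2ξ₁ + 1ξ₂.
Selectivity: 1ξ₁ / (1ξ₂) = 8.37 → ξ₁ = 8.37 ξ₂.
Substitute: (2·8.37 + 1) ξ₂ = 271.8 → ξ₂ = 15.32 lbmol/h, ξ₁ = 128.2 lbmol/h.
Outlet amounts (n = n₀ + Σ ν·ξ):
  M: 581.9 − 2(128.2) − 1(15.32) = 310.2
  R: 2598 − 2(128.2) − 1(15.32) = 2326
  V: 0 + 1(128.2) = 128.2
  Q: 0 + 1(15.32) = 15.32

15.3 lbmol/h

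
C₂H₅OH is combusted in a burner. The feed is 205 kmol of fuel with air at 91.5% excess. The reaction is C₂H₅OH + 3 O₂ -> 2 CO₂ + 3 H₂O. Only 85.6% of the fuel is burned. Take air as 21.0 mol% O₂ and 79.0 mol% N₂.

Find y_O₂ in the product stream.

0.109

Stoichiometric O₂ = 3 × 205 = 615 kmol; O₂ fed = 615 × 1.915 = 1178 kmol.
N₂ fed = 1178 × 79/21 = 4430 kmol.
Fuel reacted = 0.856 × 205 → ξ = 175.5 kmol.
Outlet (n = n₀ + ν ξ):
  C₂H₅OH: 205 − 1(175.5) = 29.52
  O₂: 1178 − 3(175.5) = 651.3
  N₂: 4430 (inert)
  CO₂: 0 + 2(175.5) = 351
  H₂O: 0 + 3(175.5) = 526.4
Total out = 5989 kmol; y_O₂ = 651.3 / 5989 = 0.1088.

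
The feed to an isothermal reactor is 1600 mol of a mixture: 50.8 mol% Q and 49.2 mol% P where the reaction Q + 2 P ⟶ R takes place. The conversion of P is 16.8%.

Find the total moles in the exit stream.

1470 mol

P reacted = 0.168 × 787.2 = 132.2 mol; ν_P = −2, so ξ = 132.2/2 = 66.12 mol.
Outlet amounts (n = n₀ + ν ξ):
  Q: 812.8 − 1(66.12) = 746.7
  P: 787.2 − 2(66.12) = 655
  R: 0 + 1(66.12) = 66.12
Total out = 746.7 + 655 + 66.12 = 1468 mol.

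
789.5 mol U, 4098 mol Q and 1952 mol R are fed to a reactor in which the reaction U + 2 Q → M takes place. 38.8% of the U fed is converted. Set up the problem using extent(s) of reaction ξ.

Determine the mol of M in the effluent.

U reacted = 0.388 × 789.5 = 306.3 mol; ν_U = −1, so ξ = 306.3/1 = 306.3 mol.
Outlet amounts (n = n₀ + ν ξ):
  U: 789.5 − 1(306.3) = 483.2
  Q: 4098 − 2(306.3) = 3485
  M: 0 + 1(306.3) = 306.3
  R: 1952 (inert)

306 mol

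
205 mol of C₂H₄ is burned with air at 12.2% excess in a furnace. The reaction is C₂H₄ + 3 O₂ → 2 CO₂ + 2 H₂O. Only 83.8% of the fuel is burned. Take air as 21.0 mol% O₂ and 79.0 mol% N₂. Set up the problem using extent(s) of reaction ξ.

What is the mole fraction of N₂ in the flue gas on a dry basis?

0.825

Stoichiometric O₂ = 3 × 205 = 615 mol; O₂ fed = 615 × 1.122 = 690 mol.
N₂ fed = 690 × 79/21 = 2596 mol.
Fuel reacted = 0.838 × 205 → ξ = 171.8 mol.
Outlet (n = n₀ + ν ξ):
  C₂H₄: 205 − 1(171.8) = 33.21
  O₂: 690 − 3(171.8) = 174.7
  N₂: 2596 (inert)
  CO₂: 0 + 2(171.8) = 343.6
  H₂O: 0 + 2(171.8) = 343.6
Dry total = 3147 mol; y_N₂ (dry) = 2596 / 3147 = 0.8248.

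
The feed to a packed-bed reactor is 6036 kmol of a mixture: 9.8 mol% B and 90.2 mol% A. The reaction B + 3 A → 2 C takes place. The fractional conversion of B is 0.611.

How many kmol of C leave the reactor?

B reacted = 0.611 × 591.5 = 361.4 kmol; ν_B = −1, so ξ = 361.4/1 = 361.4 kmol.
Outlet amounts (n = n₀ + ν ξ):
  B: 591.5 − 1(361.4) = 230.1
  A: 5444 − 3(361.4) = 4360
  C: 0 + 2(361.4) = 722.8

723 kmol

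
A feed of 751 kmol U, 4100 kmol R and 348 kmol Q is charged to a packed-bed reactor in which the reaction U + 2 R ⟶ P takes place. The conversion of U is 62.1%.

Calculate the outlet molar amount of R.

3170 kmol

U reacted = 0.621 × 751 = 466.4 kmol; ν_U = −1, so ξ = 466.4/1 = 466.4 kmol.
Outlet amounts (n = n₀ + ν ξ):
  U: 751 − 1(466.4) = 284.6
  R: 4100 − 2(466.4) = 3167
  P: 0 + 1(466.4) = 466.4
  Q: 348 (inert)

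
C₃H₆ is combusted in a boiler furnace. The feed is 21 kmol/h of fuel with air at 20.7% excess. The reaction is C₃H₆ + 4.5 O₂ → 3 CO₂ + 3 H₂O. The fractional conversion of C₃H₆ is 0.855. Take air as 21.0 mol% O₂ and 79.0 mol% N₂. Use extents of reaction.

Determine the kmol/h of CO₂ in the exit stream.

53.9 kmol/h

Stoichiometric O₂ = 4.5 × 21 = 94.5 kmol/h; O₂ fed = 94.5 × 1.207 = 114.1 kmol/h.
N₂ fed = 114.1 × 79/21 = 429.1 kmol/h.
Fuel reacted = 0.855 × 21 → ξ = 17.95 kmol/h.
Outlet (n = n₀ + ν ξ):
  C₃H₆: 21 − 1(17.95) = 3.045
  O₂: 114.1 − 4.5(17.95) = 33.26
  N₂: 429.1 (inert)
  CO₂: 0 + 3(17.95) = 53.86
  H₂O: 0 + 3(17.95) = 53.86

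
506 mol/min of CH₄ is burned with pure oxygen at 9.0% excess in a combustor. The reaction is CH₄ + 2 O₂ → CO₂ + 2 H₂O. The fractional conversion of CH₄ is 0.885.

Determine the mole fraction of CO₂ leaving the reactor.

Stoichiometric O₂ = 2 × 506 = 1012 mol/min; O₂ fed = 1012 × 1.090 = 1103 mol/min.
Fuel reacted = 0.885 × 506 → ξ = 447.8 mol/min.
Outlet (n = n₀ + ν ξ):
  CH₄: 506 − 1(447.8) = 58.19
  O₂: 1103 − 2(447.8) = 207.5
  CO₂: 0 + 1(447.8) = 447.8
  H₂O: 0 + 2(447.8) = 895.6
Total out = 1609 mol/min; y_CO₂ = 447.8 / 1609 = 0.2783.

0.278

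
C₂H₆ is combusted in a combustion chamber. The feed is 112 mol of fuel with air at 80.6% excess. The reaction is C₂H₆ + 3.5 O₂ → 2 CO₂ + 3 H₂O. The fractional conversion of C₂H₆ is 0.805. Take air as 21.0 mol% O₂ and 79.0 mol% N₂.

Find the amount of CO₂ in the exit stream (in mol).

180 mol

Stoichiometric O₂ = 3.5 × 112 = 392 mol; O₂ fed = 392 × 1.806 = 708 mol.
N₂ fed = 708 × 79/21 = 2663 mol.
Fuel reacted = 0.805 × 112 → ξ = 90.16 mol.
Outlet (n = n₀ + ν ξ):
  C₂H₆: 112 − 1(90.16) = 21.84
  O₂: 708 − 3.5(90.16) = 392.4
  N₂: 2663 (inert)
  CO₂: 0 + 2(90.16) = 180.3
  H₂O: 0 + 3(90.16) = 270.5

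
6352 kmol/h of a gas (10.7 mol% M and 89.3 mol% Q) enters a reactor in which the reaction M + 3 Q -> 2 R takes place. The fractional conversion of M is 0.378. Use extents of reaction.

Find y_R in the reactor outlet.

0.088

M reacted = 0.378 × 679.7 = 256.9 kmol/h; ν_M = −1, so ξ = 256.9/1 = 256.9 kmol/h.
Outlet amounts (n = n₀ + ν ξ):
  M: 679.7 − 1(256.9) = 422.8
  Q: 5672 − 3(256.9) = 4902
  R: 0 + 2(256.9) = 513.8
Total out = 5838 kmol/h; y_R = 513.8 / 5838 = 0.08801.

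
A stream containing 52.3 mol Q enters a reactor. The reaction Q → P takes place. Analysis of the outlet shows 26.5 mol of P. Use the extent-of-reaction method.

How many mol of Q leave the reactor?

25.8 mol

For P: n = n₀ + 1ξ → 26.5 = 0 + 1ξ, giving ξ = 26.5 mol.
Outlet amounts (n = n₀ + ν ξ):
  Q: 52.3 − 1(26.5) = 25.8
  P: 0 + 1(26.5) = 26.5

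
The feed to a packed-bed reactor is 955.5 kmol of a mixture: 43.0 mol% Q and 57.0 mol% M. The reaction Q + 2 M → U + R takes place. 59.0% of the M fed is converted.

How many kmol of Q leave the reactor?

250 kmol

M reacted = 0.59 × 544.6 = 321.3 kmol; ν_M = −2, so ξ = 321.3/2 = 160.7 kmol.
Outlet amounts (n = n₀ + ν ξ):
  Q: 410.9 − 1(160.7) = 250.2
  M: 544.6 − 2(160.7) = 223.3
  U: 0 + 1(160.7) = 160.7
  R: 0 + 1(160.7) = 160.7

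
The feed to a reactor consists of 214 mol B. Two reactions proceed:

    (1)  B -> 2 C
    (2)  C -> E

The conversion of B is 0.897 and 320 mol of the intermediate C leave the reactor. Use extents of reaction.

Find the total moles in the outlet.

Conversion of B: B consumed = 1ξ₁ = 0.897 × 214 → ξ₁ = 192 mol.
C balance: n_C = 0 + 2ξ₁ − 1ξ₂ = 320 → ξ₂ = (2·192 − 320)/1 = 63.92 mol.
Outlet amounts (n = n₀ + Σ ν·ξ):
  B: 214 − 1(192) = 22.04
  C: 0 + 2(192) − 1(63.92) = 320
  E: 0 + 1(63.92) = 63.92
Total out = 22.04 + 320 + 63.92 = 406 mol.

406 mol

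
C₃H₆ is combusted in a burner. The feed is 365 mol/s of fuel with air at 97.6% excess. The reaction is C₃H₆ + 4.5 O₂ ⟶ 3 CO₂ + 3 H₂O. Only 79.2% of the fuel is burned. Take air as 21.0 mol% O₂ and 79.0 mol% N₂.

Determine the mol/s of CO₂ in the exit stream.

Stoichiometric O₂ = 4.5 × 365 = 1642 mol/s; O₂ fed = 1642 × 1.976 = 3246 mol/s.
N₂ fed = 3246 × 79/21 = 12210 mol/s.
Fuel reacted = 0.792 × 365 → ξ = 289.1 mol/s.
Outlet (n = n₀ + ν ξ):
  C₃H₆: 365 − 1(289.1) = 75.92
  O₂: 3246 − 4.5(289.1) = 1945
  N₂: 12210 (inert)
  CO₂: 0 + 3(289.1) = 867.2
  H₂O: 0 + 3(289.1) = 867.2

867 mol/s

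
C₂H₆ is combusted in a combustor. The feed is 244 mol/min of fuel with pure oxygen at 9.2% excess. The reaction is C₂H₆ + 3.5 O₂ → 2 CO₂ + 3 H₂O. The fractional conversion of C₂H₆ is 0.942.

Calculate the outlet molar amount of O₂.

Stoichiometric O₂ = 3.5 × 244 = 854 mol/min; O₂ fed = 854 × 1.092 = 932.6 mol/min.
Fuel reacted = 0.942 × 244 → ξ = 229.8 mol/min.
Outlet (n = n₀ + ν ξ):
  C₂H₆: 244 − 1(229.8) = 14.15
  O₂: 932.6 − 3.5(229.8) = 128.1
  CO₂: 0 + 2(229.8) = 459.7
  H₂O: 0 + 3(229.8) = 689.5

128 mol/min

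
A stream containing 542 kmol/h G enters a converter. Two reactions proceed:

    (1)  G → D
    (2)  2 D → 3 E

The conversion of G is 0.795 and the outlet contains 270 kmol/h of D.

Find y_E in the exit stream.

Conversion of G: G consumed = 1ξ₁ = 0.795 × 542 → ξ₁ = 430.9 kmol/h.
D balance: n_D = 0 + 1ξ₁ − 2ξ₂ = 270 → ξ₂ = (1·430.9 − 270)/2 = 80.45 kmol/h.
Outlet amounts (n = n₀ + Σ ν·ξ):
  G: 542 − 1(430.9) = 111.1
  D: 0 + 1(430.9) − 2(80.45) = 270
  E: 0 + 3(80.45) = 241.3
Total out = 622.4 kmol/h; y_E = 241.3 / 622.4 = 0.3877.

0.388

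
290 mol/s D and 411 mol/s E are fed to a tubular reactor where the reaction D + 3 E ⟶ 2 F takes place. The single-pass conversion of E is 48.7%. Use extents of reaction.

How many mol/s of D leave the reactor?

E reacted = 0.487 × 411 = 200.2 mol/s; ν_E = −3, so ξ = 200.2/3 = 66.72 mol/s.
Outlet amounts (n = n₀ + ν ξ):
  D: 290 − 1(66.72) = 223.3
  E: 411 − 3(66.72) = 210.8
  F: 0 + 2(66.72) = 133.4

223 mol/s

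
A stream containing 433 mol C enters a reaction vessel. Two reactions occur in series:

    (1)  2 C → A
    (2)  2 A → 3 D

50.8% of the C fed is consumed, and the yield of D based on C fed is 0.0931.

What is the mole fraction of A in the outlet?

Conversion of C: C consumed = 2ξ₁ = 0.508 × 433 → ξ₁ = 110 mol.
Yield of D: 3ξ₂ / 433 = 0.0931 → ξ₂ = 13.44 mol.
Outlet amounts (n = n₀ + Σ ν·ξ):
  C: 433 − 2(110) = 213
  A: 0 + 1(110) − 2(13.44) = 83.11
  D: 0 + 3(13.44) = 40.31
Total out = 336.5 mol; y_A = 83.11 / 336.5 = 0.247.

0.247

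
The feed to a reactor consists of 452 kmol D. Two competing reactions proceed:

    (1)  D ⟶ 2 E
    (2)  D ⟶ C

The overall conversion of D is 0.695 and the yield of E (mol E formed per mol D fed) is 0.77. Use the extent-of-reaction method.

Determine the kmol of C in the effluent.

Yield of E: 2ξ₁ / 452 = 0.77 → ξ₁ = 174 kmol.
Conversion of D: 1ξ₁ + 1ξ₂ = 0.695 × 452 = 314.1 → ξ₂ = 140.1 kmol.
Outlet amounts (n = n₀ + Σ ν·ξ):
  D: 452 − 1(174) − 1(140.1) = 137.9
  E: 0 + 2(174) = 348
  C: 0 + 1(140.1) = 140.1

140 kmol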